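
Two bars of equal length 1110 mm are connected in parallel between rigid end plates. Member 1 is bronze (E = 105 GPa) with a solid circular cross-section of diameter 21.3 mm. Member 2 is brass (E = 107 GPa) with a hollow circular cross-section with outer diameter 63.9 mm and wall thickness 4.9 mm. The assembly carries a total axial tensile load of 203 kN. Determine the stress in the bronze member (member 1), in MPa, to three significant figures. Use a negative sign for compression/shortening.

A_1 = 356.3 mm².
A_2 = 908.2 mm².
Equal strain + equilibrium ⇒ each member carries load in proportion to AE: A₁E₁ = 37410000 N, A₂E₂ = 97180000 N, ΣAE = 134600000 N.
σ₁ = P·E₁/ΣAE = 203000·105000/134600000 = 158.4 MPa.

158 MPa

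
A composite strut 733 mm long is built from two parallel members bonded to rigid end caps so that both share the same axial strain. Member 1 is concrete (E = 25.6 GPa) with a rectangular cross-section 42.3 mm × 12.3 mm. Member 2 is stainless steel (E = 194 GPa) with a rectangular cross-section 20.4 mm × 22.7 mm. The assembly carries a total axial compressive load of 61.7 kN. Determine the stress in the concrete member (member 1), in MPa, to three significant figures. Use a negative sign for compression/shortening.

A_1 = 520.3 mm².
A_2 = 463.1 mm².
Equal strain + equilibrium ⇒ each member carries load in proportion to AE: A₁E₁ = 13320000 N, A₂E₂ = 89840000 N, ΣAE = 103200000 N.
σ₁ = P·E₁/ΣAE = -61700·25600/103200000 = -15.31 MPa.

-15.3 MPa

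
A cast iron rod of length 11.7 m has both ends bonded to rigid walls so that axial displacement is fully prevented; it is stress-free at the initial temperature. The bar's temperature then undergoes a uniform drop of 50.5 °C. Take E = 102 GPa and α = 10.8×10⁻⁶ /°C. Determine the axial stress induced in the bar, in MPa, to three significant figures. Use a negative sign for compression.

55.6 MPa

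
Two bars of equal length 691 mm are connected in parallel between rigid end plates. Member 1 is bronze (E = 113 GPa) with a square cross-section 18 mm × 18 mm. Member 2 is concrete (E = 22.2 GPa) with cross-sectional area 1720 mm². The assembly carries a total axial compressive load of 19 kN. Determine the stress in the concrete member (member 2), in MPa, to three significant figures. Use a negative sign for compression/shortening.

-5.64 MPa

A_1 = 324 mm².
Equal strain + equilibrium ⇒ each member carries load in proportion to AE: A₁E₁ = 36610000 N, A₂E₂ = 38180000 N, ΣAE = 74800000 N.
σ₂ = P·E₂/ΣAE = -19000·22200/74800000 = -5.639 MPa.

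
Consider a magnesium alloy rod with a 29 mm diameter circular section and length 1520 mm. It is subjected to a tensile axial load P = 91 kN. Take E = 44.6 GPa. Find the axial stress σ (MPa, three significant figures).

A = 660.5 mm².
σ = N/A = 91000/660.5 = 137.8 MPa.

138 MPa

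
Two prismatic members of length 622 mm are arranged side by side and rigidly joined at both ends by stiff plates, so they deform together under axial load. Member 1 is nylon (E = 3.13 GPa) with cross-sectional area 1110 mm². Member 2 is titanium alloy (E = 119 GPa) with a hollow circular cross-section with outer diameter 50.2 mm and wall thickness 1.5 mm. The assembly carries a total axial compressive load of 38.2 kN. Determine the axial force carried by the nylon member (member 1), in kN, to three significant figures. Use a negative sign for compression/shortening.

A_2 = 229.5 mm².
Equal strain + equilibrium ⇒ each member carries load in proportion to AE: A₁E₁ = 3474000 N, A₂E₂ = 27310000 N, ΣAE = 30780000 N.
F₁ = P·A₁E₁/ΣAE = -38200·3474000/30780000 = -4311 N.

-4.31 kN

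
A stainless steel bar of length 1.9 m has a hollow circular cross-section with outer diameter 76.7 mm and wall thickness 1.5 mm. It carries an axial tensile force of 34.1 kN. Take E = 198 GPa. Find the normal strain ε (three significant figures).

A = 354.4 mm².
σ = N/A = 96.23 MPa; ε = σ/E = 96.23/198000 = 4.860e-04.

4.86e-04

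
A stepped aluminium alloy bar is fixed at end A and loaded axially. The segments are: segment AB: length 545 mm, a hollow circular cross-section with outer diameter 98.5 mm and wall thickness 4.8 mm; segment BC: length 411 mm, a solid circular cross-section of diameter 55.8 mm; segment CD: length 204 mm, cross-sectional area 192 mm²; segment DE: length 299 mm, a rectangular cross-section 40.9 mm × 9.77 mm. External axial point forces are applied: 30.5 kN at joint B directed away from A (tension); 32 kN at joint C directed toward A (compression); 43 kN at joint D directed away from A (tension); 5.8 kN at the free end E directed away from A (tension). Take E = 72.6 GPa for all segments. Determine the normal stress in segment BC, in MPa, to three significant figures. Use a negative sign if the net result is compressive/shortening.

6.87 MPa

Internal axial forces (sectioning from the free end, tension +): N_DE = 5.8 kN, N_CD = 48.8 kN, N_BC = 16.8 kN, N_AB = 47.3 kN.
A_BC = 2445 mm².
σ_BC = N_BC/A_BC = 16800/2445 = 6.87 MPa.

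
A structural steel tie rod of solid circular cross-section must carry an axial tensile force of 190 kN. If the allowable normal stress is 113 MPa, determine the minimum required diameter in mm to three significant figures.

Required area A ≥ P/σ_allow = 190000/113 = 1681 mm².
For a solid circular section, d ≥ √(4A/π) = 46.27 mm.

46.3 mm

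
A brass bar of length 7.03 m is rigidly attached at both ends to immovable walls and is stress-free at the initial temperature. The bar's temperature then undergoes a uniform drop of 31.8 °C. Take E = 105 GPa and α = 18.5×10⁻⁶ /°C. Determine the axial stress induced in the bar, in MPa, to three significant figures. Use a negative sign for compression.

Free thermal expansion αLΔT = 18.5e-6 · 7030 · -31.8 = -4.136 mm.
The walls impose strain ε = −(-4.136)/7030 = 5.8830e-04; σ = Eε = 105000 · 5.8830e-04 = 61.77 MPa.

61.8 MPa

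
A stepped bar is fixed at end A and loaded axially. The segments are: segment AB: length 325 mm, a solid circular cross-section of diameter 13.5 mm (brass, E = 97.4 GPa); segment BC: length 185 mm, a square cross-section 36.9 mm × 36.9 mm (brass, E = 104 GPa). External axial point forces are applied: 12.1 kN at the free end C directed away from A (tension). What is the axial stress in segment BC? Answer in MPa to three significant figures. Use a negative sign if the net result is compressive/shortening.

Internal axial forces (sectioning from the free end, tension +): N_BC = 12.1 kN, N_AB = 12.1 kN.
A_BC = 1362 mm².
σ_BC = N_BC/A_BC = 12100/1362 = 8.887 MPa.

8.89 MPa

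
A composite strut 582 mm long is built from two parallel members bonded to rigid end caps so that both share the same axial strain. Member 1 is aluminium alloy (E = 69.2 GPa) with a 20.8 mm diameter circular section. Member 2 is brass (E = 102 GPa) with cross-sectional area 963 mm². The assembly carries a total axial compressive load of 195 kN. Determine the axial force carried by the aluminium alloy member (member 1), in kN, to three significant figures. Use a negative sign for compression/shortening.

-37.7 kN

A_1 = 339.8 mm².
Equal strain + equilibrium ⇒ each member carries load in proportion to AE: A₁E₁ = 23510000 N, A₂E₂ = 98230000 N, ΣAE = 121700000 N.
F₁ = P·A₁E₁/ΣAE = -195000·23510000/121700000 = -37660 N.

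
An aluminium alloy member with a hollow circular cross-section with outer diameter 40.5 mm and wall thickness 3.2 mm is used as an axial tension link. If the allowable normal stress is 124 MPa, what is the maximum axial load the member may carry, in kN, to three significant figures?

A = 375 mm².
P_max = σ_allow · A = 124 · 375 = 46500 N = 46.5 kN.

46.5 kN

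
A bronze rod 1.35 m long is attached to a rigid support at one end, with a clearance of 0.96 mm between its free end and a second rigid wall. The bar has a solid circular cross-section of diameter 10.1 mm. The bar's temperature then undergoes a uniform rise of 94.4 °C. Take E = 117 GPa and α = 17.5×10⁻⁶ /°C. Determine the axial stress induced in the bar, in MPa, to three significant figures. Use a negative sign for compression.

Free thermal expansion αLΔT = 17.5e-6 · 1350 · 94.4 = 2.23 mm.
The walls engage after the gap closes; constrained expansion = 2.23 − 0.96 = 1.27 mm.
The walls impose strain ε = −(1.27)/1350 = -9.4089e-04; σ = Eε = 117000 · -9.4089e-04 = -110.1 MPa.

-110 MPa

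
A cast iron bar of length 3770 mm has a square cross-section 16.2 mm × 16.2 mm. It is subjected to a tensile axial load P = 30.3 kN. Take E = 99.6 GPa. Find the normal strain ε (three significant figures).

0.00116

A = 262.4 mm².
σ = N/A = 115.5 MPa; ε = σ/E = 115.5/99600 = 1.159e-03.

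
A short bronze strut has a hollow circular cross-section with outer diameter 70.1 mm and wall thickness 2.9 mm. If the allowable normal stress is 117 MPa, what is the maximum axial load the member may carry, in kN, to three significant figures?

71.6 kN

A = 612.2 mm².
P_max = σ_allow · A = 117 · 612.2 = 71630 N = 71.63 kN.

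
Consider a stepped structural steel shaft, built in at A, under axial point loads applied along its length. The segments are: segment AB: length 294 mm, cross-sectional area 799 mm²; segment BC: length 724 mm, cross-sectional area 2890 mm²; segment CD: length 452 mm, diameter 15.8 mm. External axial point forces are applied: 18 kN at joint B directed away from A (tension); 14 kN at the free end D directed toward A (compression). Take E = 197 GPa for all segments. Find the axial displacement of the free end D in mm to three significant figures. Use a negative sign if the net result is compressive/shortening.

Internal axial forces (sectioning from the free end, tension +): N_CD = -14 kN, N_BC = -14 kN, N_AB = 4 kN.
A_CD = 196.1 mm².
δ_AB = 4000·294/(799·197000) = 0.007471 mm
δ_BC = -14000·724/(2890·197000) = -0.0178 mm
δ_CD = -14000·452/(196.1·197000) = -0.1638 mm
δ = Σδ_i = -0.1742 mm.

-0.174 mm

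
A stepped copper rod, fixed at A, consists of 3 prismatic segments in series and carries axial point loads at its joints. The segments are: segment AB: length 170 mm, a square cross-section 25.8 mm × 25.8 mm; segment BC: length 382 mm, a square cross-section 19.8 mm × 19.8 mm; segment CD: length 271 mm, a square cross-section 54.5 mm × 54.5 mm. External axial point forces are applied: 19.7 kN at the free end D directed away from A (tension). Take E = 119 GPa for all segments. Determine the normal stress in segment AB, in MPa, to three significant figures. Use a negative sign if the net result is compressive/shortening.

Internal axial forces (sectioning from the free end, tension +): N_CD = 19.7 kN, N_BC = 19.7 kN, N_AB = 19.7 kN.
A_AB = 665.6 mm².
σ_AB = N_AB/A_AB = 19700/665.6 = 29.6 MPa.

29.6 MPa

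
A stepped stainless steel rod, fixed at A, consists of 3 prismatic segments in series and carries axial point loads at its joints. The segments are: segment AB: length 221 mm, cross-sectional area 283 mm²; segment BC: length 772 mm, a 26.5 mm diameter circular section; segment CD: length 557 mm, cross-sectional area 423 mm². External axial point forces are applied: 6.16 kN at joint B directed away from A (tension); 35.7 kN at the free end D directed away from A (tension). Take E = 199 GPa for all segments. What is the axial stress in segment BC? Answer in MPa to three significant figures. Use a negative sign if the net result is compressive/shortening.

64.7 MPa

Internal axial forces (sectioning from the free end, tension +): N_CD = 35.7 kN, N_BC = 35.7 kN, N_AB = 41.86 kN.
A_BC = 551.5 mm².
σ_BC = N_BC/A_BC = 35700/551.5 = 64.73 MPa.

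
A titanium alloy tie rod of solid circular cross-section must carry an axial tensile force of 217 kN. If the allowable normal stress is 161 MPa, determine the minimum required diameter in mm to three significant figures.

41.4 mm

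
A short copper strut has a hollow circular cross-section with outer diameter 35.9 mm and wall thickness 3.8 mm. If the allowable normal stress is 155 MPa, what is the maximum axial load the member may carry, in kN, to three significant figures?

A = 383.2 mm².
P_max = σ_allow · A = 155 · 383.2 = 59400 N = 59.4 kN.

59.4 kN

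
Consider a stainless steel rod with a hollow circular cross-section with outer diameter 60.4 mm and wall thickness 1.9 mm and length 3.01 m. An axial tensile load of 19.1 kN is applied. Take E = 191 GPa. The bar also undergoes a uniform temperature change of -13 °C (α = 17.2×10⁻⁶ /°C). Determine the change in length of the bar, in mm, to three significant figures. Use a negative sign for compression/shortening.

A = 349.2 mm².
δ_mech = NL/(AE) = 19100·3010/(349.2·191000) = 0.862 mm.
δ_thermal = αLΔT = 17.2e-6·3010·-13 = -0.673 mm.
δ = δ_mech + δ_thermal = 0.189 mm.

0.189 mm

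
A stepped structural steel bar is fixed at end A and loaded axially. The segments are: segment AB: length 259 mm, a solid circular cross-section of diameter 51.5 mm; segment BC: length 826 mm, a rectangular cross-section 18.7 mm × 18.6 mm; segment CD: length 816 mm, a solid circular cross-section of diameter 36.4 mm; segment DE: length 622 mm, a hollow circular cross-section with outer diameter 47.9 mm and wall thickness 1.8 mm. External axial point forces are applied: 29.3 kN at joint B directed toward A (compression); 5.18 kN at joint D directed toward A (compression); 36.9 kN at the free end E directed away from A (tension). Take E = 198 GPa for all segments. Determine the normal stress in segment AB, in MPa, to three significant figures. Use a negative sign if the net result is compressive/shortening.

1.16 MPa

Internal axial forces (sectioning from the free end, tension +): N_DE = 36.9 kN, N_CD = 31.72 kN, N_BC = 31.72 kN, N_AB = 2.42 kN.
A_AB = 2083 mm².
σ_AB = N_AB/A_AB = 2420/2083 = 1.162 MPa.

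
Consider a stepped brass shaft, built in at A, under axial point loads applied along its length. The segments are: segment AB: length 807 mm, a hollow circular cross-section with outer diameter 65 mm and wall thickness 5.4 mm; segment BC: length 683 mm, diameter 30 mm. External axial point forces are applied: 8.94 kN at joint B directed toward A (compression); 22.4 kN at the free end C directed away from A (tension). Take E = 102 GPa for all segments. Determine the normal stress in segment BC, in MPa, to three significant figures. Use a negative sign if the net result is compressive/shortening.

31.7 MPa

Internal axial forces (sectioning from the free end, tension +): N_BC = 22.4 kN, N_AB = 13.46 kN.
A_BC = 706.9 mm².
σ_BC = N_BC/A_BC = 22400/706.9 = 31.69 MPa.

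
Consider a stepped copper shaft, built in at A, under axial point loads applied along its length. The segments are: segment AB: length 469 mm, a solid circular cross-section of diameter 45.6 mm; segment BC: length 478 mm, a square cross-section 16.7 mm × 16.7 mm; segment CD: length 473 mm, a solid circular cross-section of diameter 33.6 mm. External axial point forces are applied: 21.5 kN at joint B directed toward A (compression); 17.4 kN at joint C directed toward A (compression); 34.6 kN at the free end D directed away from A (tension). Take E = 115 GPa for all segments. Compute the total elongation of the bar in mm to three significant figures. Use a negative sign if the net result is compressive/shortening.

Internal axial forces (sectioning from the free end, tension +): N_CD = 34.6 kN, N_BC = 17.2 kN, N_AB = -4.3 kN.
A_AB = 1633 mm².
A_BC = 278.9 mm².
A_CD = 886.7 mm².
δ_AB = -4300·469/(1633·115000) = -0.01074 mm
δ_BC = 17200·478/(278.9·115000) = 0.2563 mm
δ_CD = 34600·473/(886.7·115000) = 0.1605 mm
δ = Σδ_i = 0.4061 mm.

0.406 mm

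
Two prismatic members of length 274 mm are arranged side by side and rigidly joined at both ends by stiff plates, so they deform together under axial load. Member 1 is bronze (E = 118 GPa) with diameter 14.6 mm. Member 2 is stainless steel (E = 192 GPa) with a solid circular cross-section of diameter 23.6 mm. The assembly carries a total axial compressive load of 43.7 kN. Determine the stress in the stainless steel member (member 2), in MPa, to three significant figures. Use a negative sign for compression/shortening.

-80.9 MPa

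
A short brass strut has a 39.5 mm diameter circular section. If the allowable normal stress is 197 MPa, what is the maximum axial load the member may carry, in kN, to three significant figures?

241 kN

A = 1225 mm².
P_max = σ_allow · A = 197 · 1225 = 241400 N = 241.4 kN.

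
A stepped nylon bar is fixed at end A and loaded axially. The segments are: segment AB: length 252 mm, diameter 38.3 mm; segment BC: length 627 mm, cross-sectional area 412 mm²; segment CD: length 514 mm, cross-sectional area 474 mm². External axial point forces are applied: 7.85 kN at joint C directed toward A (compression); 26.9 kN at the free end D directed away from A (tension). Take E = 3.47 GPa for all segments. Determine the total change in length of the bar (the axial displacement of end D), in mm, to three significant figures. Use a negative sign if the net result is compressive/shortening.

Internal axial forces (sectioning from the free end, tension +): N_CD = 26.9 kN, N_BC = 19.05 kN, N_AB = 19.05 kN.
A_AB = 1152 mm².
δ_AB = 19050·252/(1152·3470) = 1.201 mm
δ_BC = 19050·627/(412·3470) = 8.355 mm
δ_CD = 26900·514/(474·3470) = 8.406 mm
δ = Σδ_i = 17.96 mm.

18.0 mm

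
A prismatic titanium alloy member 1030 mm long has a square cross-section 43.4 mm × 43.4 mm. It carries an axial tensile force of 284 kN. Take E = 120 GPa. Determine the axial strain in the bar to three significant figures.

0.00126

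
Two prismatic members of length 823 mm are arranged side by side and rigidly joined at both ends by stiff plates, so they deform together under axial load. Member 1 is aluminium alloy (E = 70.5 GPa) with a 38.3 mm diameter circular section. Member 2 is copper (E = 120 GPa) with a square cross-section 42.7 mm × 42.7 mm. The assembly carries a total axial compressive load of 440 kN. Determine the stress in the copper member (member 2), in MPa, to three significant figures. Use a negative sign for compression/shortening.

A_1 = 1152 mm².
A_2 = 1823 mm².
Equal strain + equilibrium ⇒ each member carries load in proportion to AE: A₁E₁ = 81220000 N, A₂E₂ = 218800000 N, ΣAE = 300000000 N.
σ₂ = P·E₂/ΣAE = -440000·120000/300000000 = -176 MPa.

-176 MPa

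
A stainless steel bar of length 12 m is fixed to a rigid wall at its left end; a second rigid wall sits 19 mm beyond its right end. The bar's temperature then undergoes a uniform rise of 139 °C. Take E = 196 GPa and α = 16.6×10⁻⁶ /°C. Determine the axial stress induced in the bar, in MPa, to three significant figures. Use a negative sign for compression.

Free thermal expansion αLΔT = 16.6e-6 · 12000 · 139 = 27.69 mm.
The walls engage after the gap closes; constrained expansion = 27.69 − 19 = 8.689 mm.
The walls impose strain ε = −(8.689)/12000 = -7.2407e-04; σ = Eε = 196000 · -7.2407e-04 = -141.9 MPa.

-142 MPa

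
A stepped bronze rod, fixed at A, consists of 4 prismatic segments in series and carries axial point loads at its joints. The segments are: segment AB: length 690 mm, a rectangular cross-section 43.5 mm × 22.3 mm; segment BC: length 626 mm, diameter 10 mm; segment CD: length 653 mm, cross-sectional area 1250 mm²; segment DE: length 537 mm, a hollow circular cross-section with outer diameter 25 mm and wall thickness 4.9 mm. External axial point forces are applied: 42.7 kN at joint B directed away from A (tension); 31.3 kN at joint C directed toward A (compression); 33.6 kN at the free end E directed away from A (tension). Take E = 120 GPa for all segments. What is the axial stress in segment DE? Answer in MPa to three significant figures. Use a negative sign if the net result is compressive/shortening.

Internal axial forces (sectioning from the free end, tension +): N_DE = 33.6 kN, N_CD = 33.6 kN, N_BC = 2.3 kN, N_AB = 45 kN.
A_DE = 309.4 mm².
σ_DE = N_DE/A_DE = 33600/309.4 = 108.6 MPa.

109 MPa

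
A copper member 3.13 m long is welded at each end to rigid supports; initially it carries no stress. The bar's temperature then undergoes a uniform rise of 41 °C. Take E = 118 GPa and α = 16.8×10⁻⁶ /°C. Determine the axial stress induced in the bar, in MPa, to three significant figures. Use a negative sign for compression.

Free thermal expansion αLΔT = 16.8e-6 · 3130 · 41 = 2.156 mm.
The walls impose strain ε = −(2.156)/3130 = -6.8880e-04; σ = Eε = 118000 · -6.8880e-04 = -81.28 MPa.

-81.3 MPa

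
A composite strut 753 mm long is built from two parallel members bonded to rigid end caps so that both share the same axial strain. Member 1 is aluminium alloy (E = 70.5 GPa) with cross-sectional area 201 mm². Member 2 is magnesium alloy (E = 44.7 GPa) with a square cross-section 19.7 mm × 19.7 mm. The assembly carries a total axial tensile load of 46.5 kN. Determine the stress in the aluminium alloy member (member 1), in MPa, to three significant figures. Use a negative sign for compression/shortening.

104 MPa

A_2 = 388.1 mm².
Equal strain + equilibrium ⇒ each member carries load in proportion to AE: A₁E₁ = 14170000 N, A₂E₂ = 17350000 N, ΣAE = 31520000 N.
σ₁ = P·E₁/ΣAE = 46500·70500/31520000 = 104 MPa.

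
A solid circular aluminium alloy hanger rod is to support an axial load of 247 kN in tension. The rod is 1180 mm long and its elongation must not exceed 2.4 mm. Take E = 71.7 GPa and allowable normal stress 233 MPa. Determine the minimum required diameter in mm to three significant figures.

Required area A ≥ P/σ_allow = 247000/233 = 1060 mm².
For a solid circular section, d ≥ √(4A/π) = 36.74 mm.
Elongation limit: A ≥ PL/(Eδ_allow) = 247000·1180/(71700·2.4) = 1694 mm² ⇒ d ≥ 46.44 mm.
The elongation limit governs.

46.4 mm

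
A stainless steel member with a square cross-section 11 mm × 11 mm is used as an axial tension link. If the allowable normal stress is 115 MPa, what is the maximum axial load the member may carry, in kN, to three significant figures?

A = 121 mm².
P_max = σ_allow · A = 115 · 121 = 13920 N = 13.91 kN.

13.9 kN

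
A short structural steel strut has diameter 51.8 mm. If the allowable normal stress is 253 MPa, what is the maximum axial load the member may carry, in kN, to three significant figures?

533 kN

A = 2107 mm².
P_max = σ_allow · A = 253 · 2107 = 533200 N = 533.2 kN.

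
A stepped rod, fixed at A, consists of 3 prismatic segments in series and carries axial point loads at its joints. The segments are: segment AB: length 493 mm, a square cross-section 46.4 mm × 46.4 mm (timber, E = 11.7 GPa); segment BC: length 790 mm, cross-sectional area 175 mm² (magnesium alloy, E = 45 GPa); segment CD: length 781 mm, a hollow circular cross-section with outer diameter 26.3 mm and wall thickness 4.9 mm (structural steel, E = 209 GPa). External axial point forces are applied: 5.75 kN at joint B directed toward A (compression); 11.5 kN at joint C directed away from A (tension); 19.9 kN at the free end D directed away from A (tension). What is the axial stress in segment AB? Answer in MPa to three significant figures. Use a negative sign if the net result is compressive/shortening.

11.9 MPa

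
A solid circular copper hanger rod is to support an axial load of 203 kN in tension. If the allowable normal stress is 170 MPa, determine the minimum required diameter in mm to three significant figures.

Required area A ≥ P/σ_allow = 203000/170 = 1194 mm².
For a solid circular section, d ≥ √(4A/π) = 38.99 mm.

39.0 mm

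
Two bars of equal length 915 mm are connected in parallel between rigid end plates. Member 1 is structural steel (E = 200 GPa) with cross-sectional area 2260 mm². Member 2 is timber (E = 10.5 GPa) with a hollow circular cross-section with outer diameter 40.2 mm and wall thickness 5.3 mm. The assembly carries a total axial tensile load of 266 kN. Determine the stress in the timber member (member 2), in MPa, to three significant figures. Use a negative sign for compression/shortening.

A_2 = 581.1 mm².
Equal strain + equilibrium ⇒ each member carries load in proportion to AE: A₁E₁ = 452000000 N, A₂E₂ = 6102000 N, ΣAE = 458100000 N.
σ₂ = P·E₂/ΣAE = 266000·10500/458100000 = 6.097 MPa.

6.10 MPa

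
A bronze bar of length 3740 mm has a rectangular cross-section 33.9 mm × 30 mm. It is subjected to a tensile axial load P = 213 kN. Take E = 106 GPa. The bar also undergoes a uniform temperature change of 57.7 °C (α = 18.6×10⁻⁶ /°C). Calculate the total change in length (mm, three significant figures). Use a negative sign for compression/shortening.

A = 1017 mm².
δ_mech = NL/(AE) = 213000·3740/(1017·106000) = 7.39 mm.
δ_thermal = αLΔT = 18.6e-6·3740·57.7 = 4.014 mm.
δ = δ_mech + δ_thermal = 11.4 mm.

11.4 mm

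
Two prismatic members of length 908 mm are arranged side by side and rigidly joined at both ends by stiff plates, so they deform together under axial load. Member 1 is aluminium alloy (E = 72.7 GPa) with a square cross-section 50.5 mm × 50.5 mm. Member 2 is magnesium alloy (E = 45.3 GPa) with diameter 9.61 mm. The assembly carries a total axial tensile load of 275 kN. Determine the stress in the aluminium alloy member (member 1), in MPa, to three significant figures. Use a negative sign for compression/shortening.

A_1 = 2550 mm².
A_2 = 72.53 mm².
Equal strain + equilibrium ⇒ each member carries load in proportion to AE: A₁E₁ = 185400000 N, A₂E₂ = 3286000 N, ΣAE = 188700000 N.
σ₁ = P·E₁/ΣAE = 275000·72700/188700000 = 106 MPa.

106 MPa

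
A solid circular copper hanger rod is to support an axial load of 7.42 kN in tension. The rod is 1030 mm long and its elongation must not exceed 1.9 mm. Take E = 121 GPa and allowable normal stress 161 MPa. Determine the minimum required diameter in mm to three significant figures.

7.66 mm

Required area A ≥ P/σ_allow = 7420/161 = 46.09 mm².
For a solid circular section, d ≥ √(4A/π) = 7.66 mm.
Elongation limit: A ≥ PL/(Eδ_allow) = 7420·1030/(121000·1.9) = 33.24 mm² ⇒ d ≥ 6.506 mm.
The stress limit governs.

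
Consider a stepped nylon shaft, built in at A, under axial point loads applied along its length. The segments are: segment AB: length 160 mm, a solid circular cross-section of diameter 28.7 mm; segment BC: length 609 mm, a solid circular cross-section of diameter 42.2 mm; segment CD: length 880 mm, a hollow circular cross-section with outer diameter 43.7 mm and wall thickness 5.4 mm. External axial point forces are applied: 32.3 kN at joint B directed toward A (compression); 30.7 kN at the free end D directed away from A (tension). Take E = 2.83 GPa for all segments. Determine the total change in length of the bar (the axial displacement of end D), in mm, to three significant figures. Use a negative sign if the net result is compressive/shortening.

Internal axial forces (sectioning from the free end, tension +): N_CD = 30.7 kN, N_BC = 30.7 kN, N_AB = -1.6 kN.
A_AB = 646.9 mm².
A_BC = 1399 mm².
A_CD = 649.7 mm².
δ_AB = -1600·160/(646.9·2830) = -0.1398 mm
δ_BC = 30700·609/(1399·2830) = 4.723 mm
δ_CD = 30700·880/(649.7·2830) = 14.69 mm
δ = Σδ_i = 19.28 mm.

19.3 mm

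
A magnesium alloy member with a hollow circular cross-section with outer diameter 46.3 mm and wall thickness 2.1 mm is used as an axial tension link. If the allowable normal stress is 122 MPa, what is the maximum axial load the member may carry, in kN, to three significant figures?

A = 291.6 mm².
P_max = σ_allow · A = 122 · 291.6 = 35580 N = 35.58 kN.

35.6 kN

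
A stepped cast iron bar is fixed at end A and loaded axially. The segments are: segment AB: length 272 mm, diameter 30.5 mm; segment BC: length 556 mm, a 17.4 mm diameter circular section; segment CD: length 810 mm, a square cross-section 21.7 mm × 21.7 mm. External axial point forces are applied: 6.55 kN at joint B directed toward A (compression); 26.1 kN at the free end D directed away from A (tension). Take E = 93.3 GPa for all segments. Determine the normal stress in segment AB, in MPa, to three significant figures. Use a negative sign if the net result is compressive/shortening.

26.8 MPa

Internal axial forces (sectioning from the free end, tension +): N_CD = 26.1 kN, N_BC = 26.1 kN, N_AB = 19.55 kN.
A_AB = 730.6 mm².
σ_AB = N_AB/A_AB = 19550/730.6 = 26.76 MPa.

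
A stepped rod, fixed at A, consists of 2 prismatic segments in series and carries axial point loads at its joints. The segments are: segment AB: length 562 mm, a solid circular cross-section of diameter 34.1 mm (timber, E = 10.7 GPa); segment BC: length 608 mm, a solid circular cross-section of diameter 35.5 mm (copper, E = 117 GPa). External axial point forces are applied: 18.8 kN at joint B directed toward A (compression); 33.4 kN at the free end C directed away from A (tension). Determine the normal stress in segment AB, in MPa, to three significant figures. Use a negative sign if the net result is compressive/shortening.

16.0 MPa

Internal axial forces (sectioning from the free end, tension +): N_BC = 33.4 kN, N_AB = 14.6 kN.
A_AB = 913.3 mm².
σ_AB = N_AB/A_AB = 14600/913.3 = 15.99 MPa.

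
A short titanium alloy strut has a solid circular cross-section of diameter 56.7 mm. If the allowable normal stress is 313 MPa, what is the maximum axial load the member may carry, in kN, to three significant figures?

790 kN

A = 2525 mm².
P_max = σ_allow · A = 313 · 2525 = 790300 N = 790.3 kN.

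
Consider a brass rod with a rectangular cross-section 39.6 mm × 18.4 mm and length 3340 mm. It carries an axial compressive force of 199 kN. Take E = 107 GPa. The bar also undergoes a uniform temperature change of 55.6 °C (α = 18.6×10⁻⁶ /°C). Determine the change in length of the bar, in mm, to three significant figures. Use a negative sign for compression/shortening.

-5.07 mm

A = 728.6 mm².
δ_mech = NL/(AE) = -199000·3340/(728.6·107000) = -8.525 mm.
δ_thermal = αLΔT = 18.6e-6·3340·55.6 = 3.454 mm.
δ = δ_mech + δ_thermal = -5.071 mm.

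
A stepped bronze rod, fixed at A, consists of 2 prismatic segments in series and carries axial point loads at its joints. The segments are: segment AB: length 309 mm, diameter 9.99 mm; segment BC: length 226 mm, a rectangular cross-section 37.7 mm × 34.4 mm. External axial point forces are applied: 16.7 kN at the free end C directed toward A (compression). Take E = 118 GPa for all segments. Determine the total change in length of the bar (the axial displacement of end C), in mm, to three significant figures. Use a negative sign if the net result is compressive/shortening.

-0.583 mm

Internal axial forces (sectioning from the free end, tension +): N_BC = -16.7 kN, N_AB = -16.7 kN.
A_AB = 78.38 mm².
A_BC = 1297 mm².
δ_AB = -16700·309/(78.38·118000) = -0.5579 mm
δ_BC = -16700·226/(1297·118000) = -0.02466 mm
δ = Σδ_i = -0.5826 mm.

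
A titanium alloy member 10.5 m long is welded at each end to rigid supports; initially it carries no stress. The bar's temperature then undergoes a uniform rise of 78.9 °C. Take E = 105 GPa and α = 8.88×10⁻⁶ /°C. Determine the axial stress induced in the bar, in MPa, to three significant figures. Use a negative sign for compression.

Free thermal expansion αLΔT = 8.88e-6 · 10500 · 78.9 = 7.357 mm.
The walls impose strain ε = −(7.357)/10500 = -7.0063e-04; σ = Eε = 105000 · -7.0063e-04 = -73.57 MPa.

-73.6 MPa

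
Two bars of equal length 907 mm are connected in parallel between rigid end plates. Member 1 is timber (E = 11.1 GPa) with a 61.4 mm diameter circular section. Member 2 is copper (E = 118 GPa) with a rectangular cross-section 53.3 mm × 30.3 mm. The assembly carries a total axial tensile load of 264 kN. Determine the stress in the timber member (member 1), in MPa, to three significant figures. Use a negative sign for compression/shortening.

13.1 MPa

A_1 = 2961 mm².
A_2 = 1615 mm².
Equal strain + equilibrium ⇒ each member carries load in proportion to AE: A₁E₁ = 32870000 N, A₂E₂ = 190600000 N, ΣAE = 223400000 N.
σ₁ = P·E₁/ΣAE = 264000·11100/223400000 = 13.12 MPa.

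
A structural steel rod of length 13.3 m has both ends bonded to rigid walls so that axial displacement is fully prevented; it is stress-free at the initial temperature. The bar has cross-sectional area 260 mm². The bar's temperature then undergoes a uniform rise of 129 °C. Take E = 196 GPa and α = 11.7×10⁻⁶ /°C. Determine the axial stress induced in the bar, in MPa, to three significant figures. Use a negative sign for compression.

-296 MPa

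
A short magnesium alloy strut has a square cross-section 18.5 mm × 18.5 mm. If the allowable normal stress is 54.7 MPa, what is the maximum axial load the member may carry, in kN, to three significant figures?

18.7 kN

A = 342.2 mm².
P_max = σ_allow · A = 54.7 · 342.2 = 18720 N = 18.72 kN.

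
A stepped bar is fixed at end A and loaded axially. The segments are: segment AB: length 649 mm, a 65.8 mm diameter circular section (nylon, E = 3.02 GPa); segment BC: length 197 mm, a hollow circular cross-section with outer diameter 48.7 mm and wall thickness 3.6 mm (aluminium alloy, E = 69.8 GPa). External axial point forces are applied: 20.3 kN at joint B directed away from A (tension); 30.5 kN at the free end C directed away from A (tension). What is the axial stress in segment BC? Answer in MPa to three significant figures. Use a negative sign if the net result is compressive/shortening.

59.8 MPa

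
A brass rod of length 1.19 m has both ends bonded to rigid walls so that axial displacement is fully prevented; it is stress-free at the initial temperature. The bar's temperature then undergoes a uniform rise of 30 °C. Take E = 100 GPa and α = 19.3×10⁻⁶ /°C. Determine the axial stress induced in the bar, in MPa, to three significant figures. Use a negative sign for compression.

-57.9 MPa

Free thermal expansion αLΔT = 19.3e-6 · 1190 · 30 = 0.689 mm.
The walls impose strain ε = −(0.689)/1190 = -5.7900e-04; σ = Eε = 100000 · -5.7900e-04 = -57.9 MPa.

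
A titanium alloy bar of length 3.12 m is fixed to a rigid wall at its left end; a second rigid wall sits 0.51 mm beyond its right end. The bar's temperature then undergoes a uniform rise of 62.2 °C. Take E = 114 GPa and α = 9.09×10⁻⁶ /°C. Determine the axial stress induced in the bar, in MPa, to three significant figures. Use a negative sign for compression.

Free thermal expansion αLΔT = 9.09e-6 · 3120 · 62.2 = 1.764 mm.
The walls engage after the gap closes; constrained expansion = 1.764 − 0.51 = 1.254 mm.
The walls impose strain ε = −(1.254)/3120 = -4.0194e-04; σ = Eε = 114000 · -4.0194e-04 = -45.82 MPa.

-45.8 MPa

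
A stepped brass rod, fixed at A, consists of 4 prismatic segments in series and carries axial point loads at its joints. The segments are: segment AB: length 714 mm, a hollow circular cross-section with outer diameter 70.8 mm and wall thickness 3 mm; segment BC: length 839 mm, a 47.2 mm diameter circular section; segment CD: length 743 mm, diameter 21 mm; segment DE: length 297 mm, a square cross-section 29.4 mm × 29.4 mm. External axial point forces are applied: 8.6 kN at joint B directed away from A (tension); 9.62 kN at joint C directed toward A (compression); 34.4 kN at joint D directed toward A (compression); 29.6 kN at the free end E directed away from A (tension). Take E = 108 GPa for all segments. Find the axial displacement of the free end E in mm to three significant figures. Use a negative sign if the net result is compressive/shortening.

-0.125 mm

Internal axial forces (sectioning from the free end, tension +): N_DE = 29.6 kN, N_CD = -4.8 kN, N_BC = -14.42 kN, N_AB = -5.82 kN.
A_AB = 639 mm².
A_BC = 1750 mm².
A_CD = 346.4 mm².
A_DE = 864.4 mm².
δ_AB = -5820·714/(639·108000) = -0.06021 mm
δ_BC = -14420·839/(1750·108000) = -0.06402 mm
δ_CD = -4800·743/(346.4·108000) = -0.09534 mm
δ_DE = 29600·297/(864.4·108000) = 0.09417 mm
δ = Σδ_i = -0.1254 mm.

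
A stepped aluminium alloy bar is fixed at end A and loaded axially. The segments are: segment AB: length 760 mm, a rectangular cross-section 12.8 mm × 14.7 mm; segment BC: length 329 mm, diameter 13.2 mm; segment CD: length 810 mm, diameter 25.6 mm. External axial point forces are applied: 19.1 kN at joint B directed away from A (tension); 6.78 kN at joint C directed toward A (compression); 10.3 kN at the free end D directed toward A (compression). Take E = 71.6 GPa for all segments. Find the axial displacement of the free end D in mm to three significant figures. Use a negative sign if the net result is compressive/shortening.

Internal axial forces (sectioning from the free end, tension +): N_CD = -10.3 kN, N_BC = -17.08 kN, N_AB = 2.02 kN.
A_AB = 188.2 mm².
A_BC = 136.8 mm².
A_CD = 514.7 mm².
δ_AB = 2020·760/(188.2·71600) = 0.114 mm
δ_BC = -17080·329/(136.8·71600) = -0.5735 mm
δ_CD = -10300·810/(514.7·71600) = -0.2264 mm
δ = Σδ_i = -0.6859 mm.

-0.686 mm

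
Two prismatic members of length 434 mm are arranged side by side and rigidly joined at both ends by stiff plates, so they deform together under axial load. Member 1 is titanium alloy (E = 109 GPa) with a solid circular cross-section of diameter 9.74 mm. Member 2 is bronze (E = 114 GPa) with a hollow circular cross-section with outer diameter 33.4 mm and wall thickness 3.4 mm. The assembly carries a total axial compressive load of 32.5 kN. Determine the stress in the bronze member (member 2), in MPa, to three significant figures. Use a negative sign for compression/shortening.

-83.0 MPa

A_1 = 74.51 mm².
A_2 = 320.4 mm².
Equal strain + equilibrium ⇒ each member carries load in proportion to AE: A₁E₁ = 8121000 N, A₂E₂ = 36530000 N, ΣAE = 44650000 N.
σ₂ = P·E₂/ΣAE = -32500·114000/44650000 = -82.98 MPa.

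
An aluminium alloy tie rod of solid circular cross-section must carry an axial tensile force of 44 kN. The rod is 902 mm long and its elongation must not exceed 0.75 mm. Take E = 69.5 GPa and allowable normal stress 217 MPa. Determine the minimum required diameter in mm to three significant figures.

31.1 mm

Required area A ≥ P/σ_allow = 44000/217 = 202.8 mm².
For a solid circular section, d ≥ √(4A/π) = 16.07 mm.
Elongation limit: A ≥ PL/(Eδ_allow) = 44000·902/(69500·0.75) = 761.4 mm² ⇒ d ≥ 31.14 mm.
The elongation limit governs.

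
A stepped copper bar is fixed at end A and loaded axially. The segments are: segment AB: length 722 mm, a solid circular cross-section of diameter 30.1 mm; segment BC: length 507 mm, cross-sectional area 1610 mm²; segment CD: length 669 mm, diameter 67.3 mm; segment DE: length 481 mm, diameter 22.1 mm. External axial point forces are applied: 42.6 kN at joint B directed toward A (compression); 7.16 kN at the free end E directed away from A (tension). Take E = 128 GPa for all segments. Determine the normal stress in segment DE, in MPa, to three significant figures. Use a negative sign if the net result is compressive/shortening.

Internal axial forces (sectioning from the free end, tension +): N_DE = 7.16 kN, N_CD = 7.16 kN, N_BC = 7.16 kN, N_AB = -35.44 kN.
A_DE = 383.6 mm².
σ_DE = N_DE/A_DE = 7160/383.6 = 18.67 MPa.

18.7 MPa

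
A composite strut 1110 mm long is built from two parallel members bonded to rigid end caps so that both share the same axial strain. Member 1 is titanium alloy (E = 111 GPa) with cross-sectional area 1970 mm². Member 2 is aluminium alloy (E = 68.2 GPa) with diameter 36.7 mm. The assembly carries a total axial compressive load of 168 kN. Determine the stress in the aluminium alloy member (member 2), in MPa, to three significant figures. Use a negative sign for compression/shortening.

-39.4 MPa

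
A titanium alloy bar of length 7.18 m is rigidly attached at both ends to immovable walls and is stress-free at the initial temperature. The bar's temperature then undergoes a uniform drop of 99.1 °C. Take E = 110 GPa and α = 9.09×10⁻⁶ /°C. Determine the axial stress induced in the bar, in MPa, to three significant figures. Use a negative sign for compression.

Free thermal expansion αLΔT = 9.09e-6 · 7180 · -99.1 = -6.468 mm.
The walls impose strain ε = −(-6.468)/7180 = 9.0082e-04; σ = Eε = 110000 · 9.0082e-04 = 99.09 MPa.

99.1 MPa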